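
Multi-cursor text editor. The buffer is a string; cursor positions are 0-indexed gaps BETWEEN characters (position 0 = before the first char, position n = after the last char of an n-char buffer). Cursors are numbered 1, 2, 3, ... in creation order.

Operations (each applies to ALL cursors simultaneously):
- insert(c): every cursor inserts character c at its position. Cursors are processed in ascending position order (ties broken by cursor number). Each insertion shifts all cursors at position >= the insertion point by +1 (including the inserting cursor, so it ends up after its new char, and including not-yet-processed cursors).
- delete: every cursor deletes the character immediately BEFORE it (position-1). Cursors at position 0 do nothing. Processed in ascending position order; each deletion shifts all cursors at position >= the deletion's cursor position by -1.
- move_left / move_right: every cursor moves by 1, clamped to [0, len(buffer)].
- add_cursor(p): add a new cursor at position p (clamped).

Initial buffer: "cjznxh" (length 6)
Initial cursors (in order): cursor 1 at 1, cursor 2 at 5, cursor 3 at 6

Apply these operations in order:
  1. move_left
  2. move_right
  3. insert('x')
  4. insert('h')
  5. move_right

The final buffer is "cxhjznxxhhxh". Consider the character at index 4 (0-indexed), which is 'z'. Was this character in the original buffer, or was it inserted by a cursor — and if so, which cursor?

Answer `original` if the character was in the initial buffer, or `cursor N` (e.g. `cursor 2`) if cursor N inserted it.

After op 1 (move_left): buffer="cjznxh" (len 6), cursors c1@0 c2@4 c3@5, authorship ......
After op 2 (move_right): buffer="cjznxh" (len 6), cursors c1@1 c2@5 c3@6, authorship ......
After op 3 (insert('x')): buffer="cxjznxxhx" (len 9), cursors c1@2 c2@7 c3@9, authorship .1....2.3
After op 4 (insert('h')): buffer="cxhjznxxhhxh" (len 12), cursors c1@3 c2@9 c3@12, authorship .11....22.33
After op 5 (move_right): buffer="cxhjznxxhhxh" (len 12), cursors c1@4 c2@10 c3@12, authorship .11....22.33
Authorship (.=original, N=cursor N): . 1 1 . . . . 2 2 . 3 3
Index 4: author = original

Answer: original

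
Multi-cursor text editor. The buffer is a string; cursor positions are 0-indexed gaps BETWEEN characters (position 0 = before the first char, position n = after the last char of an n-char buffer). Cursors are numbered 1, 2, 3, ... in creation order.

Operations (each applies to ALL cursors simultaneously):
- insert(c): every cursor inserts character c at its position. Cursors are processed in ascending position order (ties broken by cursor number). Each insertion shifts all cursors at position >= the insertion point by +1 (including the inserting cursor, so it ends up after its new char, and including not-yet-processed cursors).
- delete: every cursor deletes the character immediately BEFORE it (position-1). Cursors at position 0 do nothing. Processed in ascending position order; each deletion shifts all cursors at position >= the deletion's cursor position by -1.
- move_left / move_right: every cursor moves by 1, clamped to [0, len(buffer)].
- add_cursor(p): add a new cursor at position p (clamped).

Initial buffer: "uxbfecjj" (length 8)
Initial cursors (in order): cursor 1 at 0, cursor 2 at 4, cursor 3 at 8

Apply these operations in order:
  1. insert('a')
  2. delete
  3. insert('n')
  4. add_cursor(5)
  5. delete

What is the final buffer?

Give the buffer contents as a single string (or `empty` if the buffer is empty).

Answer: uxbecjj

Derivation:
After op 1 (insert('a')): buffer="auxbfaecjja" (len 11), cursors c1@1 c2@6 c3@11, authorship 1....2....3
After op 2 (delete): buffer="uxbfecjj" (len 8), cursors c1@0 c2@4 c3@8, authorship ........
After op 3 (insert('n')): buffer="nuxbfnecjjn" (len 11), cursors c1@1 c2@6 c3@11, authorship 1....2....3
After op 4 (add_cursor(5)): buffer="nuxbfnecjjn" (len 11), cursors c1@1 c4@5 c2@6 c3@11, authorship 1....2....3
After op 5 (delete): buffer="uxbecjj" (len 7), cursors c1@0 c2@3 c4@3 c3@7, authorship .......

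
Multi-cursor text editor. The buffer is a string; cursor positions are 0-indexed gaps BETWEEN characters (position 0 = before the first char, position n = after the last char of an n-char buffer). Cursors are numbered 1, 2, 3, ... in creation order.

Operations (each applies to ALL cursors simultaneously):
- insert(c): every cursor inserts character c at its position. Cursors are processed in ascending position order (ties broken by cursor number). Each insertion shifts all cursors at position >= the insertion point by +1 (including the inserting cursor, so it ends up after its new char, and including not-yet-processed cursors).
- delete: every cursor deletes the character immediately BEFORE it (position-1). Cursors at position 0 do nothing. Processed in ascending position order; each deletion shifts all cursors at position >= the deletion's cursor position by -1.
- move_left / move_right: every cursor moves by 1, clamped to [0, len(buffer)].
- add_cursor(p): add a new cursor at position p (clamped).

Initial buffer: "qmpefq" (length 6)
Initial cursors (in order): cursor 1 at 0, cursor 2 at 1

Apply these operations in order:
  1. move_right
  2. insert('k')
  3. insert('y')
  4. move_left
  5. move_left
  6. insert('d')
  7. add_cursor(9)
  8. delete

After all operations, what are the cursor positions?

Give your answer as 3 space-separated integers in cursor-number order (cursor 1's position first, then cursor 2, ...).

Answer: 1 4 6

Derivation:
After op 1 (move_right): buffer="qmpefq" (len 6), cursors c1@1 c2@2, authorship ......
After op 2 (insert('k')): buffer="qkmkpefq" (len 8), cursors c1@2 c2@4, authorship .1.2....
After op 3 (insert('y')): buffer="qkymkypefq" (len 10), cursors c1@3 c2@6, authorship .11.22....
After op 4 (move_left): buffer="qkymkypefq" (len 10), cursors c1@2 c2@5, authorship .11.22....
After op 5 (move_left): buffer="qkymkypefq" (len 10), cursors c1@1 c2@4, authorship .11.22....
After op 6 (insert('d')): buffer="qdkymdkypefq" (len 12), cursors c1@2 c2@6, authorship .111.222....
After op 7 (add_cursor(9)): buffer="qdkymdkypefq" (len 12), cursors c1@2 c2@6 c3@9, authorship .111.222....
After op 8 (delete): buffer="qkymkyefq" (len 9), cursors c1@1 c2@4 c3@6, authorship .11.22...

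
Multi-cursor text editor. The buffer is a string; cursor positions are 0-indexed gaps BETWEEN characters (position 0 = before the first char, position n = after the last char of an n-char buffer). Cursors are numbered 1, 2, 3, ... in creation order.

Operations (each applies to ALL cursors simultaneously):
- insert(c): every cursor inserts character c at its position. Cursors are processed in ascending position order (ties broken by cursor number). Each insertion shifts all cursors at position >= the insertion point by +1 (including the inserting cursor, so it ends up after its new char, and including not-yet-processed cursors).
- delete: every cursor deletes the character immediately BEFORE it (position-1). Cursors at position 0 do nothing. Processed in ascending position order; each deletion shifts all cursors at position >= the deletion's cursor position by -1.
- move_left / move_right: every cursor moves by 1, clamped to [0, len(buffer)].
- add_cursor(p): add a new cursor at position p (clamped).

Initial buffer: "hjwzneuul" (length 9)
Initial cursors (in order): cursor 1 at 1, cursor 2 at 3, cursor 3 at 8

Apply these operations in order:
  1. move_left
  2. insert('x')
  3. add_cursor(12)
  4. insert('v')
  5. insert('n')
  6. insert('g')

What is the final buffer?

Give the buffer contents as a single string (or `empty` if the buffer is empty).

After op 1 (move_left): buffer="hjwzneuul" (len 9), cursors c1@0 c2@2 c3@7, authorship .........
After op 2 (insert('x')): buffer="xhjxwzneuxul" (len 12), cursors c1@1 c2@4 c3@10, authorship 1..2.....3..
After op 3 (add_cursor(12)): buffer="xhjxwzneuxul" (len 12), cursors c1@1 c2@4 c3@10 c4@12, authorship 1..2.....3..
After op 4 (insert('v')): buffer="xvhjxvwzneuxvulv" (len 16), cursors c1@2 c2@6 c3@13 c4@16, authorship 11..22.....33..4
After op 5 (insert('n')): buffer="xvnhjxvnwzneuxvnulvn" (len 20), cursors c1@3 c2@8 c3@16 c4@20, authorship 111..222.....333..44
After op 6 (insert('g')): buffer="xvnghjxvngwzneuxvngulvng" (len 24), cursors c1@4 c2@10 c3@19 c4@24, authorship 1111..2222.....3333..444

Answer: xvnghjxvngwzneuxvngulvng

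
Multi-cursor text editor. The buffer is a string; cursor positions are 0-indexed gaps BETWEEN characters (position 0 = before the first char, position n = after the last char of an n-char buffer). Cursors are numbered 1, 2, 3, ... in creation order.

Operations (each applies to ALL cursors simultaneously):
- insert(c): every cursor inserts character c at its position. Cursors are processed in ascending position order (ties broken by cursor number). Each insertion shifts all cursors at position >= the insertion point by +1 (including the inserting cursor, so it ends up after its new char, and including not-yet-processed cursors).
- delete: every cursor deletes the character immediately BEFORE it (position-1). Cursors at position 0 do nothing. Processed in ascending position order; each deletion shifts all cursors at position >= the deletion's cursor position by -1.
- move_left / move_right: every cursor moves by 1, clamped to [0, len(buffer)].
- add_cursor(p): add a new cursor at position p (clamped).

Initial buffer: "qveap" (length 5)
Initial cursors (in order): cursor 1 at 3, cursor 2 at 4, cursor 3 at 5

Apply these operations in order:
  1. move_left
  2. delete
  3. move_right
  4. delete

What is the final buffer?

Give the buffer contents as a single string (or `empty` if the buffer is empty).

After op 1 (move_left): buffer="qveap" (len 5), cursors c1@2 c2@3 c3@4, authorship .....
After op 2 (delete): buffer="qp" (len 2), cursors c1@1 c2@1 c3@1, authorship ..
After op 3 (move_right): buffer="qp" (len 2), cursors c1@2 c2@2 c3@2, authorship ..
After op 4 (delete): buffer="" (len 0), cursors c1@0 c2@0 c3@0, authorship 

Answer: empty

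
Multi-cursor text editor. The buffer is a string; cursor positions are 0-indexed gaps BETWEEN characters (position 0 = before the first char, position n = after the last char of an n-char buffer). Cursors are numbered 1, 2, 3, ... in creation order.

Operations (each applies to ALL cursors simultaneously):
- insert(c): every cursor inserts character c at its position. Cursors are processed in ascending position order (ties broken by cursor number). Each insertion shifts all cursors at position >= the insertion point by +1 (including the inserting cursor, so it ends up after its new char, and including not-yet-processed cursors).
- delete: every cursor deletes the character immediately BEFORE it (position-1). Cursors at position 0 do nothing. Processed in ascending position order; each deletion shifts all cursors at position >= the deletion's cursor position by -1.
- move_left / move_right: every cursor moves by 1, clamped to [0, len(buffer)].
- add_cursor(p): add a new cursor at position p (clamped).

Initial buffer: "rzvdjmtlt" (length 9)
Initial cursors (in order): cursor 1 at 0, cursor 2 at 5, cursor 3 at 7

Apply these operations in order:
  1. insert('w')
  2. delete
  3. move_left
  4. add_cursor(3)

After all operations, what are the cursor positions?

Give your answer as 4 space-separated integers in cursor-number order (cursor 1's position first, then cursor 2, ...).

Answer: 0 4 6 3

Derivation:
After op 1 (insert('w')): buffer="wrzvdjwmtwlt" (len 12), cursors c1@1 c2@7 c3@10, authorship 1.....2..3..
After op 2 (delete): buffer="rzvdjmtlt" (len 9), cursors c1@0 c2@5 c3@7, authorship .........
After op 3 (move_left): buffer="rzvdjmtlt" (len 9), cursors c1@0 c2@4 c3@6, authorship .........
After op 4 (add_cursor(3)): buffer="rzvdjmtlt" (len 9), cursors c1@0 c4@3 c2@4 c3@6, authorship .........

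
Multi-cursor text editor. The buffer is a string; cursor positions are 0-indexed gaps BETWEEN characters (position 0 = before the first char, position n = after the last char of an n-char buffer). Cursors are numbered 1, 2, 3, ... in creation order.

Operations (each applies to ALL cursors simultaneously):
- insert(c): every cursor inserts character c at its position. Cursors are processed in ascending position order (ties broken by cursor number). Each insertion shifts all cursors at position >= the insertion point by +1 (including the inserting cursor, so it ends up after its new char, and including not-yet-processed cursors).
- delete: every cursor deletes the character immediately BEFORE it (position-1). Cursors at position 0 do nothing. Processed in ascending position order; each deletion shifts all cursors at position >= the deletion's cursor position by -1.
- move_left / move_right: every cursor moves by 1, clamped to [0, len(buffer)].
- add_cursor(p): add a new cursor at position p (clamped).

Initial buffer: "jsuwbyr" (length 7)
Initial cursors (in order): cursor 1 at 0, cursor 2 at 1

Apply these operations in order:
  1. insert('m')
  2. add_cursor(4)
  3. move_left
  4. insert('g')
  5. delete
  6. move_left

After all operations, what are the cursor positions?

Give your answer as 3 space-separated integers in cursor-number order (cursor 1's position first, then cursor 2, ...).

After op 1 (insert('m')): buffer="mjmsuwbyr" (len 9), cursors c1@1 c2@3, authorship 1.2......
After op 2 (add_cursor(4)): buffer="mjmsuwbyr" (len 9), cursors c1@1 c2@3 c3@4, authorship 1.2......
After op 3 (move_left): buffer="mjmsuwbyr" (len 9), cursors c1@0 c2@2 c3@3, authorship 1.2......
After op 4 (insert('g')): buffer="gmjgmgsuwbyr" (len 12), cursors c1@1 c2@4 c3@6, authorship 11.223......
After op 5 (delete): buffer="mjmsuwbyr" (len 9), cursors c1@0 c2@2 c3@3, authorship 1.2......
After op 6 (move_left): buffer="mjmsuwbyr" (len 9), cursors c1@0 c2@1 c3@2, authorship 1.2......

Answer: 0 1 2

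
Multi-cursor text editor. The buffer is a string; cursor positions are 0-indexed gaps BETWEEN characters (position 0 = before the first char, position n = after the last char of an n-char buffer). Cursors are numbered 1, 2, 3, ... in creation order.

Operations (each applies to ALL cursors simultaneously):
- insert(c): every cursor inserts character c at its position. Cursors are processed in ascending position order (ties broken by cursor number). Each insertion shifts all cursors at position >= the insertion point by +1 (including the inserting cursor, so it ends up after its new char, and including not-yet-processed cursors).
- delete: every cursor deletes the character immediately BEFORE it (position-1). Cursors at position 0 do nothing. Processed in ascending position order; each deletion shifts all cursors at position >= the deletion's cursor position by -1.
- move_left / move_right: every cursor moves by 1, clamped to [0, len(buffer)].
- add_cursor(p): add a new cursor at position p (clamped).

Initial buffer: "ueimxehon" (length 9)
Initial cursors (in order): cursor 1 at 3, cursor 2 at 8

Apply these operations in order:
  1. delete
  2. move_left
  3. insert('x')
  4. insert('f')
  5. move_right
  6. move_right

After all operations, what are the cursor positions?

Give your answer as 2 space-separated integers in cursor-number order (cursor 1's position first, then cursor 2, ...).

Answer: 5 11

Derivation:
After op 1 (delete): buffer="uemxehn" (len 7), cursors c1@2 c2@6, authorship .......
After op 2 (move_left): buffer="uemxehn" (len 7), cursors c1@1 c2@5, authorship .......
After op 3 (insert('x')): buffer="uxemxexhn" (len 9), cursors c1@2 c2@7, authorship .1....2..
After op 4 (insert('f')): buffer="uxfemxexfhn" (len 11), cursors c1@3 c2@9, authorship .11....22..
After op 5 (move_right): buffer="uxfemxexfhn" (len 11), cursors c1@4 c2@10, authorship .11....22..
After op 6 (move_right): buffer="uxfemxexfhn" (len 11), cursors c1@5 c2@11, authorship .11....22..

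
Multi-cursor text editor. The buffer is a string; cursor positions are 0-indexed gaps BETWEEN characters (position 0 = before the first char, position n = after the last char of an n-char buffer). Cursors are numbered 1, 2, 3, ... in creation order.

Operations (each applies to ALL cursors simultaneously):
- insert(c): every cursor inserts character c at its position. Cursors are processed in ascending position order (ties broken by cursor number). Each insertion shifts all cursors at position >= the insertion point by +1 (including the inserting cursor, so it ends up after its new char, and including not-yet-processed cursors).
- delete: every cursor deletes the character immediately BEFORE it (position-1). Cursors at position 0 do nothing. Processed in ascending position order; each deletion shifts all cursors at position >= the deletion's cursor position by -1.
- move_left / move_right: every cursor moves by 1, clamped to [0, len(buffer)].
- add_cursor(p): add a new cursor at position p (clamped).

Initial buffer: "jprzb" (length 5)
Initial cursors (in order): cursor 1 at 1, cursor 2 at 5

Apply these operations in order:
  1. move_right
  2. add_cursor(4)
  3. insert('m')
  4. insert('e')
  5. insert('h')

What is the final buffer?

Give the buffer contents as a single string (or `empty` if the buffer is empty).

After op 1 (move_right): buffer="jprzb" (len 5), cursors c1@2 c2@5, authorship .....
After op 2 (add_cursor(4)): buffer="jprzb" (len 5), cursors c1@2 c3@4 c2@5, authorship .....
After op 3 (insert('m')): buffer="jpmrzmbm" (len 8), cursors c1@3 c3@6 c2@8, authorship ..1..3.2
After op 4 (insert('e')): buffer="jpmerzmebme" (len 11), cursors c1@4 c3@8 c2@11, authorship ..11..33.22
After op 5 (insert('h')): buffer="jpmehrzmehbmeh" (len 14), cursors c1@5 c3@10 c2@14, authorship ..111..333.222

Answer: jpmehrzmehbmeh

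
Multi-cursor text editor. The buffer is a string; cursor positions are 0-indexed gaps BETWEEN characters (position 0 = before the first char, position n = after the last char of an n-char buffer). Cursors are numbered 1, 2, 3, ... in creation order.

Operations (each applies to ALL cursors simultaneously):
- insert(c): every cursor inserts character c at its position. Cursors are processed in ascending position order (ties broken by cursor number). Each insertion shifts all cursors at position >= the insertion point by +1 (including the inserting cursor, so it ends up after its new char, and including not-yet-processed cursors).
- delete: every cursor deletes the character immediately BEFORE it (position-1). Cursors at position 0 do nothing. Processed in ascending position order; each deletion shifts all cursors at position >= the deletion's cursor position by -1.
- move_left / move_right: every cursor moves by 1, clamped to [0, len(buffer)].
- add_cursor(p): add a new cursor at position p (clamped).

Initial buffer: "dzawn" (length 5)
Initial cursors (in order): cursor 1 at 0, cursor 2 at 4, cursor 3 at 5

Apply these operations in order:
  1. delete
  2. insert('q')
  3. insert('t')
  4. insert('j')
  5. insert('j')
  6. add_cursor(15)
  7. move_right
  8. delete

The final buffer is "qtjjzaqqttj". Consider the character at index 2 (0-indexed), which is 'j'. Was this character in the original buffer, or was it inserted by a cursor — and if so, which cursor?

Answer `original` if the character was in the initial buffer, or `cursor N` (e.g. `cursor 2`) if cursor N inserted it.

Answer: cursor 1

Derivation:
After op 1 (delete): buffer="dza" (len 3), cursors c1@0 c2@3 c3@3, authorship ...
After op 2 (insert('q')): buffer="qdzaqq" (len 6), cursors c1@1 c2@6 c3@6, authorship 1...23
After op 3 (insert('t')): buffer="qtdzaqqtt" (len 9), cursors c1@2 c2@9 c3@9, authorship 11...2323
After op 4 (insert('j')): buffer="qtjdzaqqttjj" (len 12), cursors c1@3 c2@12 c3@12, authorship 111...232323
After op 5 (insert('j')): buffer="qtjjdzaqqttjjjj" (len 15), cursors c1@4 c2@15 c3@15, authorship 1111...23232323
After op 6 (add_cursor(15)): buffer="qtjjdzaqqttjjjj" (len 15), cursors c1@4 c2@15 c3@15 c4@15, authorship 1111...23232323
After op 7 (move_right): buffer="qtjjdzaqqttjjjj" (len 15), cursors c1@5 c2@15 c3@15 c4@15, authorship 1111...23232323
After op 8 (delete): buffer="qtjjzaqqttj" (len 11), cursors c1@4 c2@11 c3@11 c4@11, authorship 1111..23232
Authorship (.=original, N=cursor N): 1 1 1 1 . . 2 3 2 3 2
Index 2: author = 1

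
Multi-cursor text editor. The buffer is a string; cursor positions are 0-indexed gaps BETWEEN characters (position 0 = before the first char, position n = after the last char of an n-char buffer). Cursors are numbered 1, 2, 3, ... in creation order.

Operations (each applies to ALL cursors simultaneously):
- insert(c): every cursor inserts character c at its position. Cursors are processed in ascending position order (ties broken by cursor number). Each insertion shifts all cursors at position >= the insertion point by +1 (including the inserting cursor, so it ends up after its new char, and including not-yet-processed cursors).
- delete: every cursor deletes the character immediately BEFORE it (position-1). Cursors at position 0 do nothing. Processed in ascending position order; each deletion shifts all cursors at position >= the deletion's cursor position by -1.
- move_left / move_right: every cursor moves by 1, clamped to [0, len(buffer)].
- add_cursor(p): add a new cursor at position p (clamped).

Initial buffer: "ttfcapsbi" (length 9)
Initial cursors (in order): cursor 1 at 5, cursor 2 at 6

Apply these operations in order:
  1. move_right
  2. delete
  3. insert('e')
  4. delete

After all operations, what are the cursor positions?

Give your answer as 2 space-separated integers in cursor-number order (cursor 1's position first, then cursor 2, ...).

After op 1 (move_right): buffer="ttfcapsbi" (len 9), cursors c1@6 c2@7, authorship .........
After op 2 (delete): buffer="ttfcabi" (len 7), cursors c1@5 c2@5, authorship .......
After op 3 (insert('e')): buffer="ttfcaeebi" (len 9), cursors c1@7 c2@7, authorship .....12..
After op 4 (delete): buffer="ttfcabi" (len 7), cursors c1@5 c2@5, authorship .......

Answer: 5 5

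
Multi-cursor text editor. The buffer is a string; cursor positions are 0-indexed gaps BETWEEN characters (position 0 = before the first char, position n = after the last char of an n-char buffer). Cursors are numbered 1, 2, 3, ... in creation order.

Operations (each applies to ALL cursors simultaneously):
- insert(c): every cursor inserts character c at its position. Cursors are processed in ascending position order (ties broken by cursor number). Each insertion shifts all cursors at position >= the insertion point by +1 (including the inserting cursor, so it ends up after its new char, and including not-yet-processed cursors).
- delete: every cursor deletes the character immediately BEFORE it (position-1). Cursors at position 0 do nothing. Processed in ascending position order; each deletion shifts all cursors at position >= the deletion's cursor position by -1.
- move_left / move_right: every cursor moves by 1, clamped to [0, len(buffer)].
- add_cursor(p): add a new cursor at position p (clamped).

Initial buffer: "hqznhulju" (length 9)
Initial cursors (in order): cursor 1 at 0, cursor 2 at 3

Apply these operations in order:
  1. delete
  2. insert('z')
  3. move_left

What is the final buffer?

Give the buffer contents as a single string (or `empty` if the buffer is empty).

Answer: zhqznhulju

Derivation:
After op 1 (delete): buffer="hqnhulju" (len 8), cursors c1@0 c2@2, authorship ........
After op 2 (insert('z')): buffer="zhqznhulju" (len 10), cursors c1@1 c2@4, authorship 1..2......
After op 3 (move_left): buffer="zhqznhulju" (len 10), cursors c1@0 c2@3, authorship 1..2......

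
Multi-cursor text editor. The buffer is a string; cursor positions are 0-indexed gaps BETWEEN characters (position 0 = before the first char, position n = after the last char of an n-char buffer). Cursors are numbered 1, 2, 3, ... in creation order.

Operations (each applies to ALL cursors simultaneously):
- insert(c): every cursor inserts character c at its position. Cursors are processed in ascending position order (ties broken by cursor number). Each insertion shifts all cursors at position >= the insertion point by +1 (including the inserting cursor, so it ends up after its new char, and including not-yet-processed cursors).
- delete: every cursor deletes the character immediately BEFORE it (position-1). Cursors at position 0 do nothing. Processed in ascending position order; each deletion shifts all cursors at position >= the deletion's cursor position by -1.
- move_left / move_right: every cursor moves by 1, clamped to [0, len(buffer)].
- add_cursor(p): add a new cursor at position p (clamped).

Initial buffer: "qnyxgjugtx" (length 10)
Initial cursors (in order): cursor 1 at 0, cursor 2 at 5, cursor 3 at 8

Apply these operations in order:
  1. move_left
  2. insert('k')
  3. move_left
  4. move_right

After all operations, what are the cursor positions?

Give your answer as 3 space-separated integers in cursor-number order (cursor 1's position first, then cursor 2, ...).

After op 1 (move_left): buffer="qnyxgjugtx" (len 10), cursors c1@0 c2@4 c3@7, authorship ..........
After op 2 (insert('k')): buffer="kqnyxkgjukgtx" (len 13), cursors c1@1 c2@6 c3@10, authorship 1....2...3...
After op 3 (move_left): buffer="kqnyxkgjukgtx" (len 13), cursors c1@0 c2@5 c3@9, authorship 1....2...3...
After op 4 (move_right): buffer="kqnyxkgjukgtx" (len 13), cursors c1@1 c2@6 c3@10, authorship 1....2...3...

Answer: 1 6 10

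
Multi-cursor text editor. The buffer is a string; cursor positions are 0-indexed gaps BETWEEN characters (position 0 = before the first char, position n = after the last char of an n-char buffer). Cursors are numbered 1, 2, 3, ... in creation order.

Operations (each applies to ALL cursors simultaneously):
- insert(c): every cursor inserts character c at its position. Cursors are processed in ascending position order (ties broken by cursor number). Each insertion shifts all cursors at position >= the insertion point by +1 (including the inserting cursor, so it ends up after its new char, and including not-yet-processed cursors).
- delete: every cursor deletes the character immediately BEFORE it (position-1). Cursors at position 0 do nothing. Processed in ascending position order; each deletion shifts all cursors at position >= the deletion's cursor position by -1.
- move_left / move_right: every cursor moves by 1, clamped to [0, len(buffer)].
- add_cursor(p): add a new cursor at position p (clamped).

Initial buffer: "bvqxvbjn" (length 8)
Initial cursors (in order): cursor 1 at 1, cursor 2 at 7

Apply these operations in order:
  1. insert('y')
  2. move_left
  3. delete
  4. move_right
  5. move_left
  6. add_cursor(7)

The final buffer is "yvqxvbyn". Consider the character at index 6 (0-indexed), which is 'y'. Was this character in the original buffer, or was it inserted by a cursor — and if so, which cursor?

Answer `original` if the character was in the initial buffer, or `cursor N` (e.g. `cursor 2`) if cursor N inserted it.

After op 1 (insert('y')): buffer="byvqxvbjyn" (len 10), cursors c1@2 c2@9, authorship .1......2.
After op 2 (move_left): buffer="byvqxvbjyn" (len 10), cursors c1@1 c2@8, authorship .1......2.
After op 3 (delete): buffer="yvqxvbyn" (len 8), cursors c1@0 c2@6, authorship 1.....2.
After op 4 (move_right): buffer="yvqxvbyn" (len 8), cursors c1@1 c2@7, authorship 1.....2.
After op 5 (move_left): buffer="yvqxvbyn" (len 8), cursors c1@0 c2@6, authorship 1.....2.
After op 6 (add_cursor(7)): buffer="yvqxvbyn" (len 8), cursors c1@0 c2@6 c3@7, authorship 1.....2.
Authorship (.=original, N=cursor N): 1 . . . . . 2 .
Index 6: author = 2

Answer: cursor 2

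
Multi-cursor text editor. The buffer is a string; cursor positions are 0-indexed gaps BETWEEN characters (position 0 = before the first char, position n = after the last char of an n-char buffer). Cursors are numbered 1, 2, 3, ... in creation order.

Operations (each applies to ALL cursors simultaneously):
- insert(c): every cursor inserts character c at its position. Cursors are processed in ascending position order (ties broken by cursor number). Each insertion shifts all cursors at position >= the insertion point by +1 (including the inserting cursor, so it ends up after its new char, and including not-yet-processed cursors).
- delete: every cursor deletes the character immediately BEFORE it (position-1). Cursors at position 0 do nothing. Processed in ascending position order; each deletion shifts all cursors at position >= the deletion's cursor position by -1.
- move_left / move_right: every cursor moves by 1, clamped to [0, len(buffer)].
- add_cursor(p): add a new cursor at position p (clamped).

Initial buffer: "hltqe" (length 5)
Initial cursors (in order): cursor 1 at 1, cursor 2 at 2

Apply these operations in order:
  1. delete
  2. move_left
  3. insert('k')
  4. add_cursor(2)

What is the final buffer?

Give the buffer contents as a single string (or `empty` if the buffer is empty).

After op 1 (delete): buffer="tqe" (len 3), cursors c1@0 c2@0, authorship ...
After op 2 (move_left): buffer="tqe" (len 3), cursors c1@0 c2@0, authorship ...
After op 3 (insert('k')): buffer="kktqe" (len 5), cursors c1@2 c2@2, authorship 12...
After op 4 (add_cursor(2)): buffer="kktqe" (len 5), cursors c1@2 c2@2 c3@2, authorship 12...

Answer: kktqe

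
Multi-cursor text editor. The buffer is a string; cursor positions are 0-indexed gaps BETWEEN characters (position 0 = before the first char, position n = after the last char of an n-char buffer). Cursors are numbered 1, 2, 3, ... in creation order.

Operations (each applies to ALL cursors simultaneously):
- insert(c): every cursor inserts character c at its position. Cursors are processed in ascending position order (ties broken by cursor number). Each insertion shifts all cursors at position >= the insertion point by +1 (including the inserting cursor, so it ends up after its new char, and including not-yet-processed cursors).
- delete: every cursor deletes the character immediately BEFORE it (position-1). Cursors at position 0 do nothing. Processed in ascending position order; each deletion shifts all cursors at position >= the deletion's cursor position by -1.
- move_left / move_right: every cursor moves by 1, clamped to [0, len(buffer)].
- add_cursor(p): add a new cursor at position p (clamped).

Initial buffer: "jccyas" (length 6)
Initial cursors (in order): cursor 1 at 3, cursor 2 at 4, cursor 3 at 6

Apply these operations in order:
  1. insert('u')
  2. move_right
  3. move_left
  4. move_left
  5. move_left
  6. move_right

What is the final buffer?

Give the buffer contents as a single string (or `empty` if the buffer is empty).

After op 1 (insert('u')): buffer="jccuyuasu" (len 9), cursors c1@4 c2@6 c3@9, authorship ...1.2..3
After op 2 (move_right): buffer="jccuyuasu" (len 9), cursors c1@5 c2@7 c3@9, authorship ...1.2..3
After op 3 (move_left): buffer="jccuyuasu" (len 9), cursors c1@4 c2@6 c3@8, authorship ...1.2..3
After op 4 (move_left): buffer="jccuyuasu" (len 9), cursors c1@3 c2@5 c3@7, authorship ...1.2..3
After op 5 (move_left): buffer="jccuyuasu" (len 9), cursors c1@2 c2@4 c3@6, authorship ...1.2..3
After op 6 (move_right): buffer="jccuyuasu" (len 9), cursors c1@3 c2@5 c3@7, authorship ...1.2..3

Answer: jccuyuasu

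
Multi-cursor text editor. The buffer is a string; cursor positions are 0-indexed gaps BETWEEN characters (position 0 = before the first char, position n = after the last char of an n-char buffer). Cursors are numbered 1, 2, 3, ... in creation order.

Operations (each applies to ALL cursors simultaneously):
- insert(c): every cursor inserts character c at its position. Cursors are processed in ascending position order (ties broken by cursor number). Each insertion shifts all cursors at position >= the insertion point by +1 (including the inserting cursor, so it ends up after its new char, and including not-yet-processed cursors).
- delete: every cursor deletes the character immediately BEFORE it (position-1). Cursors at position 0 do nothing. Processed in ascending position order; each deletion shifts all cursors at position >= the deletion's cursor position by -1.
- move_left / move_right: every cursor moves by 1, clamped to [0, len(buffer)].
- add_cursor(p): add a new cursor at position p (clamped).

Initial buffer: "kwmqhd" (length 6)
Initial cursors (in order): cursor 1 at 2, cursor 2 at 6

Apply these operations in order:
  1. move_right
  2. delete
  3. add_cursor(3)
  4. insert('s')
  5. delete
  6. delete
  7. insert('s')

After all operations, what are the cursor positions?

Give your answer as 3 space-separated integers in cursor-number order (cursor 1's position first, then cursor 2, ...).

Answer: 4 4 4

Derivation:
After op 1 (move_right): buffer="kwmqhd" (len 6), cursors c1@3 c2@6, authorship ......
After op 2 (delete): buffer="kwqh" (len 4), cursors c1@2 c2@4, authorship ....
After op 3 (add_cursor(3)): buffer="kwqh" (len 4), cursors c1@2 c3@3 c2@4, authorship ....
After op 4 (insert('s')): buffer="kwsqshs" (len 7), cursors c1@3 c3@5 c2@7, authorship ..1.3.2
After op 5 (delete): buffer="kwqh" (len 4), cursors c1@2 c3@3 c2@4, authorship ....
After op 6 (delete): buffer="k" (len 1), cursors c1@1 c2@1 c3@1, authorship .
After op 7 (insert('s')): buffer="ksss" (len 4), cursors c1@4 c2@4 c3@4, authorship .123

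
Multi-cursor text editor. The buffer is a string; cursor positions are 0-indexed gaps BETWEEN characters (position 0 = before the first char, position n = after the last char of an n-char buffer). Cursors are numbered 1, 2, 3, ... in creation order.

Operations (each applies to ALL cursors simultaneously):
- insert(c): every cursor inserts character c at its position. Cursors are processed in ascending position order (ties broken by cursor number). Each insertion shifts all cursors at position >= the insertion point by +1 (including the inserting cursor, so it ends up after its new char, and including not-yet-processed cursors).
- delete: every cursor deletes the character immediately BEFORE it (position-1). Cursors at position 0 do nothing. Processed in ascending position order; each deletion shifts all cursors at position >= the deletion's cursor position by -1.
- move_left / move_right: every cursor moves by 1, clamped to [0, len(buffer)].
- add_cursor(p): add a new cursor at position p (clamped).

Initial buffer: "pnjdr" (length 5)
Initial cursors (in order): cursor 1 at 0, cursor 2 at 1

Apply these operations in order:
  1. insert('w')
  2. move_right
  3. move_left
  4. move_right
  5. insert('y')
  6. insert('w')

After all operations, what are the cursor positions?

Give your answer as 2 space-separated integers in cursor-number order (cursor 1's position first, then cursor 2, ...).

After op 1 (insert('w')): buffer="wpwnjdr" (len 7), cursors c1@1 c2@3, authorship 1.2....
After op 2 (move_right): buffer="wpwnjdr" (len 7), cursors c1@2 c2@4, authorship 1.2....
After op 3 (move_left): buffer="wpwnjdr" (len 7), cursors c1@1 c2@3, authorship 1.2....
After op 4 (move_right): buffer="wpwnjdr" (len 7), cursors c1@2 c2@4, authorship 1.2....
After op 5 (insert('y')): buffer="wpywnyjdr" (len 9), cursors c1@3 c2@6, authorship 1.12.2...
After op 6 (insert('w')): buffer="wpywwnywjdr" (len 11), cursors c1@4 c2@8, authorship 1.112.22...

Answer: 4 8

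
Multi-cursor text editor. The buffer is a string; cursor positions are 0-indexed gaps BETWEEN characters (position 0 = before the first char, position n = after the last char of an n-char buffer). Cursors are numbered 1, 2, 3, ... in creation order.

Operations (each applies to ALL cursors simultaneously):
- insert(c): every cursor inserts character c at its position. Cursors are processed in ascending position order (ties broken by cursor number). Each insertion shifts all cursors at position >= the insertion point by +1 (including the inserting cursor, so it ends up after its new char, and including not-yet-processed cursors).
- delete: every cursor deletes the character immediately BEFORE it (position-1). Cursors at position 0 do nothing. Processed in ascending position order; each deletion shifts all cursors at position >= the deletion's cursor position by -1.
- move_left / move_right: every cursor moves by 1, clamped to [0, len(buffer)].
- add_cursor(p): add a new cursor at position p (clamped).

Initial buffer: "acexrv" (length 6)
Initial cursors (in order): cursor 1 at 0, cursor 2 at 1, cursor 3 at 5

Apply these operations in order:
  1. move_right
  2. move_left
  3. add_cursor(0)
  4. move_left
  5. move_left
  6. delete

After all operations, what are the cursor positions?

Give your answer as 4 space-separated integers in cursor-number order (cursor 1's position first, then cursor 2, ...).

Answer: 0 0 2 0

Derivation:
After op 1 (move_right): buffer="acexrv" (len 6), cursors c1@1 c2@2 c3@6, authorship ......
After op 2 (move_left): buffer="acexrv" (len 6), cursors c1@0 c2@1 c3@5, authorship ......
After op 3 (add_cursor(0)): buffer="acexrv" (len 6), cursors c1@0 c4@0 c2@1 c3@5, authorship ......
After op 4 (move_left): buffer="acexrv" (len 6), cursors c1@0 c2@0 c4@0 c3@4, authorship ......
After op 5 (move_left): buffer="acexrv" (len 6), cursors c1@0 c2@0 c4@0 c3@3, authorship ......
After op 6 (delete): buffer="acxrv" (len 5), cursors c1@0 c2@0 c4@0 c3@2, authorship .....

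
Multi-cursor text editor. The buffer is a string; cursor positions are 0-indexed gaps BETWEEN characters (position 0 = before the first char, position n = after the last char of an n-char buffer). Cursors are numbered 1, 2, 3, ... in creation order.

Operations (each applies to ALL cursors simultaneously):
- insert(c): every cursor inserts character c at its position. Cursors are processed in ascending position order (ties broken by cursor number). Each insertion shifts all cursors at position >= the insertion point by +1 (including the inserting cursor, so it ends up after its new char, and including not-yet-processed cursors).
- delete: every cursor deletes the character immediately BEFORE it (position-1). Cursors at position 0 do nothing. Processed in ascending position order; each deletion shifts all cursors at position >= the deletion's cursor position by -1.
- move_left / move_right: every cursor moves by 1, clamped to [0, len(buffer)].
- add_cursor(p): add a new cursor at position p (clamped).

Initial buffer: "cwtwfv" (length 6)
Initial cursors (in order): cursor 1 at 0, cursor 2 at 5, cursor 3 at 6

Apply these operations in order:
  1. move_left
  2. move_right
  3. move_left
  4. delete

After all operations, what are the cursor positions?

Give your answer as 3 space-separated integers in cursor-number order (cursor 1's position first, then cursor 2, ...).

After op 1 (move_left): buffer="cwtwfv" (len 6), cursors c1@0 c2@4 c3@5, authorship ......
After op 2 (move_right): buffer="cwtwfv" (len 6), cursors c1@1 c2@5 c3@6, authorship ......
After op 3 (move_left): buffer="cwtwfv" (len 6), cursors c1@0 c2@4 c3@5, authorship ......
After op 4 (delete): buffer="cwtv" (len 4), cursors c1@0 c2@3 c3@3, authorship ....

Answer: 0 3 3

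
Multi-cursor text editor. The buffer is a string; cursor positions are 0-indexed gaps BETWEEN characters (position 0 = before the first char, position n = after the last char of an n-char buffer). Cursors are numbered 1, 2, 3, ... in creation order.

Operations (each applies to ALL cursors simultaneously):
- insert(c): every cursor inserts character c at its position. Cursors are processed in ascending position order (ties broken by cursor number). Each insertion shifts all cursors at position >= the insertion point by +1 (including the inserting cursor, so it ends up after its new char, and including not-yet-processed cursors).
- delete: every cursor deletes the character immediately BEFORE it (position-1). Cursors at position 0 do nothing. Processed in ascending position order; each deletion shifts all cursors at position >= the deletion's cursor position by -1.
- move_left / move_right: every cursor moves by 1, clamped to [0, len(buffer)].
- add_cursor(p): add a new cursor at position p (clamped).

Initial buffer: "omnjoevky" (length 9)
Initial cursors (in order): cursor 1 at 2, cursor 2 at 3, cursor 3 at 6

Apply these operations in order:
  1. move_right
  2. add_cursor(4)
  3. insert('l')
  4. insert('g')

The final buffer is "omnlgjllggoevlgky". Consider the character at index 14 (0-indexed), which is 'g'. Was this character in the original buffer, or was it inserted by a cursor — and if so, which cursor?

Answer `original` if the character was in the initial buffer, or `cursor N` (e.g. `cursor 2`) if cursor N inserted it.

Answer: cursor 3

Derivation:
After op 1 (move_right): buffer="omnjoevky" (len 9), cursors c1@3 c2@4 c3@7, authorship .........
After op 2 (add_cursor(4)): buffer="omnjoevky" (len 9), cursors c1@3 c2@4 c4@4 c3@7, authorship .........
After op 3 (insert('l')): buffer="omnljlloevlky" (len 13), cursors c1@4 c2@7 c4@7 c3@11, authorship ...1.24...3..
After op 4 (insert('g')): buffer="omnlgjllggoevlgky" (len 17), cursors c1@5 c2@10 c4@10 c3@15, authorship ...11.2424...33..
Authorship (.=original, N=cursor N): . . . 1 1 . 2 4 2 4 . . . 3 3 . .
Index 14: author = 3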